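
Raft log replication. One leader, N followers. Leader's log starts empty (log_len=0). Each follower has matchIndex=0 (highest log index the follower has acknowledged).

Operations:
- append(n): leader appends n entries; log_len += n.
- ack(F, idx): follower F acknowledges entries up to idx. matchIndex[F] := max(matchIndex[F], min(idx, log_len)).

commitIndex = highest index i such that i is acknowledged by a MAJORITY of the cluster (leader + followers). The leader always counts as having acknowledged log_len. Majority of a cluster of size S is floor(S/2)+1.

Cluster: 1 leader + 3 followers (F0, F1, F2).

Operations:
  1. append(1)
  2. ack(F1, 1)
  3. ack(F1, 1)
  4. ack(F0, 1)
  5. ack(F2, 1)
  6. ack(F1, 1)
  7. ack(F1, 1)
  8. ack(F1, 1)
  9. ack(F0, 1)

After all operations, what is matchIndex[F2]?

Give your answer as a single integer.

Op 1: append 1 -> log_len=1
Op 2: F1 acks idx 1 -> match: F0=0 F1=1 F2=0; commitIndex=0
Op 3: F1 acks idx 1 -> match: F0=0 F1=1 F2=0; commitIndex=0
Op 4: F0 acks idx 1 -> match: F0=1 F1=1 F2=0; commitIndex=1
Op 5: F2 acks idx 1 -> match: F0=1 F1=1 F2=1; commitIndex=1
Op 6: F1 acks idx 1 -> match: F0=1 F1=1 F2=1; commitIndex=1
Op 7: F1 acks idx 1 -> match: F0=1 F1=1 F2=1; commitIndex=1
Op 8: F1 acks idx 1 -> match: F0=1 F1=1 F2=1; commitIndex=1
Op 9: F0 acks idx 1 -> match: F0=1 F1=1 F2=1; commitIndex=1

Answer: 1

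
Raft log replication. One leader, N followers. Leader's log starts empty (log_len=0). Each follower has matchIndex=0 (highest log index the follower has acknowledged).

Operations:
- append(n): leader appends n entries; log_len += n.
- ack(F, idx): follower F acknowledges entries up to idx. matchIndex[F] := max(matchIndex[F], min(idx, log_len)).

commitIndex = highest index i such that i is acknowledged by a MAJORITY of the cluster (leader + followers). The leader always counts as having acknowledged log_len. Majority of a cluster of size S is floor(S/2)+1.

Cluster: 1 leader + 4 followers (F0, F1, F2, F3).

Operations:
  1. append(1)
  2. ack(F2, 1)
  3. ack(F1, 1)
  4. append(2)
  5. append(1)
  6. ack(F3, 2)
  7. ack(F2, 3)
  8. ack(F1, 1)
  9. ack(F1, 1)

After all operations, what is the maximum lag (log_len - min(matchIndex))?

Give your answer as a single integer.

Answer: 4

Derivation:
Op 1: append 1 -> log_len=1
Op 2: F2 acks idx 1 -> match: F0=0 F1=0 F2=1 F3=0; commitIndex=0
Op 3: F1 acks idx 1 -> match: F0=0 F1=1 F2=1 F3=0; commitIndex=1
Op 4: append 2 -> log_len=3
Op 5: append 1 -> log_len=4
Op 6: F3 acks idx 2 -> match: F0=0 F1=1 F2=1 F3=2; commitIndex=1
Op 7: F2 acks idx 3 -> match: F0=0 F1=1 F2=3 F3=2; commitIndex=2
Op 8: F1 acks idx 1 -> match: F0=0 F1=1 F2=3 F3=2; commitIndex=2
Op 9: F1 acks idx 1 -> match: F0=0 F1=1 F2=3 F3=2; commitIndex=2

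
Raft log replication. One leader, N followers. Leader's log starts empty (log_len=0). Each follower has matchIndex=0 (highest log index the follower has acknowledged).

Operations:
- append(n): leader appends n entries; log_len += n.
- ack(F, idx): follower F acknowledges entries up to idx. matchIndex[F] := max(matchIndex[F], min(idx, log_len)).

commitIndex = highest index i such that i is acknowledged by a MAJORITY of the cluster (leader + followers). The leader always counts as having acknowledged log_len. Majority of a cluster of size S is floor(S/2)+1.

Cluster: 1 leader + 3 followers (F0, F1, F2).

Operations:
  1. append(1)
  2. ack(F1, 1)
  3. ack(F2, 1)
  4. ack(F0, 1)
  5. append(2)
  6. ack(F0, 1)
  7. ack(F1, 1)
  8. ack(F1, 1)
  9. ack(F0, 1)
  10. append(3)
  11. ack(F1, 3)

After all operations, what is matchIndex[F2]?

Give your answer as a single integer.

Op 1: append 1 -> log_len=1
Op 2: F1 acks idx 1 -> match: F0=0 F1=1 F2=0; commitIndex=0
Op 3: F2 acks idx 1 -> match: F0=0 F1=1 F2=1; commitIndex=1
Op 4: F0 acks idx 1 -> match: F0=1 F1=1 F2=1; commitIndex=1
Op 5: append 2 -> log_len=3
Op 6: F0 acks idx 1 -> match: F0=1 F1=1 F2=1; commitIndex=1
Op 7: F1 acks idx 1 -> match: F0=1 F1=1 F2=1; commitIndex=1
Op 8: F1 acks idx 1 -> match: F0=1 F1=1 F2=1; commitIndex=1
Op 9: F0 acks idx 1 -> match: F0=1 F1=1 F2=1; commitIndex=1
Op 10: append 3 -> log_len=6
Op 11: F1 acks idx 3 -> match: F0=1 F1=3 F2=1; commitIndex=1

Answer: 1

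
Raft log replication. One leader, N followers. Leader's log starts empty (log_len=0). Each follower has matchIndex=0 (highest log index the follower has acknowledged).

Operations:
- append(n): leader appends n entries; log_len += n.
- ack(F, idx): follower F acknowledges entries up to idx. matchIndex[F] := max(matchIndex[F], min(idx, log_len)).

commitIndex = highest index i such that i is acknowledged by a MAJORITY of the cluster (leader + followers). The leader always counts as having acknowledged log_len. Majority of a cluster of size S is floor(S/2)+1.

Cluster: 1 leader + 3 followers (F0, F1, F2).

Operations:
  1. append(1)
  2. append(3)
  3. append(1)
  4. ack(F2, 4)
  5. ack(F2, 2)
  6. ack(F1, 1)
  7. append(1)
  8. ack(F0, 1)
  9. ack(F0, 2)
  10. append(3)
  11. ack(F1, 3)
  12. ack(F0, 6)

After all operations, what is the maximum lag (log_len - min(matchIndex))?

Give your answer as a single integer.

Answer: 6

Derivation:
Op 1: append 1 -> log_len=1
Op 2: append 3 -> log_len=4
Op 3: append 1 -> log_len=5
Op 4: F2 acks idx 4 -> match: F0=0 F1=0 F2=4; commitIndex=0
Op 5: F2 acks idx 2 -> match: F0=0 F1=0 F2=4; commitIndex=0
Op 6: F1 acks idx 1 -> match: F0=0 F1=1 F2=4; commitIndex=1
Op 7: append 1 -> log_len=6
Op 8: F0 acks idx 1 -> match: F0=1 F1=1 F2=4; commitIndex=1
Op 9: F0 acks idx 2 -> match: F0=2 F1=1 F2=4; commitIndex=2
Op 10: append 3 -> log_len=9
Op 11: F1 acks idx 3 -> match: F0=2 F1=3 F2=4; commitIndex=3
Op 12: F0 acks idx 6 -> match: F0=6 F1=3 F2=4; commitIndex=4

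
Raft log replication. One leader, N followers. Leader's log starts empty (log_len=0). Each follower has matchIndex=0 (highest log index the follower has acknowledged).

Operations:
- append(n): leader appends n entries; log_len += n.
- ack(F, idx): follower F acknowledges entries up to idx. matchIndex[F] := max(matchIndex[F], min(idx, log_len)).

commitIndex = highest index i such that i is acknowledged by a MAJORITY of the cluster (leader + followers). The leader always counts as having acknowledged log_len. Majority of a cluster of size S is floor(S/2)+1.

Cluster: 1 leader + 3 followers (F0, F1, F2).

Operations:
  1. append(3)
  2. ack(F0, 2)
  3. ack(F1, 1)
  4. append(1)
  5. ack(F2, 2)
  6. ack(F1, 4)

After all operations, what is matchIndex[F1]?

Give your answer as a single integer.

Op 1: append 3 -> log_len=3
Op 2: F0 acks idx 2 -> match: F0=2 F1=0 F2=0; commitIndex=0
Op 3: F1 acks idx 1 -> match: F0=2 F1=1 F2=0; commitIndex=1
Op 4: append 1 -> log_len=4
Op 5: F2 acks idx 2 -> match: F0=2 F1=1 F2=2; commitIndex=2
Op 6: F1 acks idx 4 -> match: F0=2 F1=4 F2=2; commitIndex=2

Answer: 4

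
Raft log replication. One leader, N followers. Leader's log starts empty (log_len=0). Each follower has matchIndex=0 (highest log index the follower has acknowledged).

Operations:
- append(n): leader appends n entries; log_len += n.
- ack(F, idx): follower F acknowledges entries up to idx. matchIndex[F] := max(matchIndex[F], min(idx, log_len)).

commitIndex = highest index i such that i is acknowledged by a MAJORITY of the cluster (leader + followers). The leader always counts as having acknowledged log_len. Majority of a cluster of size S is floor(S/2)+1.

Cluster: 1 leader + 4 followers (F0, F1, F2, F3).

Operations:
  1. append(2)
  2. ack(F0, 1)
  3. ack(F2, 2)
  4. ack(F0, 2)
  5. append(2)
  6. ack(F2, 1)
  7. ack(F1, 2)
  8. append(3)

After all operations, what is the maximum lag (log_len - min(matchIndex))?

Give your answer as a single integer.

Op 1: append 2 -> log_len=2
Op 2: F0 acks idx 1 -> match: F0=1 F1=0 F2=0 F3=0; commitIndex=0
Op 3: F2 acks idx 2 -> match: F0=1 F1=0 F2=2 F3=0; commitIndex=1
Op 4: F0 acks idx 2 -> match: F0=2 F1=0 F2=2 F3=0; commitIndex=2
Op 5: append 2 -> log_len=4
Op 6: F2 acks idx 1 -> match: F0=2 F1=0 F2=2 F3=0; commitIndex=2
Op 7: F1 acks idx 2 -> match: F0=2 F1=2 F2=2 F3=0; commitIndex=2
Op 8: append 3 -> log_len=7

Answer: 7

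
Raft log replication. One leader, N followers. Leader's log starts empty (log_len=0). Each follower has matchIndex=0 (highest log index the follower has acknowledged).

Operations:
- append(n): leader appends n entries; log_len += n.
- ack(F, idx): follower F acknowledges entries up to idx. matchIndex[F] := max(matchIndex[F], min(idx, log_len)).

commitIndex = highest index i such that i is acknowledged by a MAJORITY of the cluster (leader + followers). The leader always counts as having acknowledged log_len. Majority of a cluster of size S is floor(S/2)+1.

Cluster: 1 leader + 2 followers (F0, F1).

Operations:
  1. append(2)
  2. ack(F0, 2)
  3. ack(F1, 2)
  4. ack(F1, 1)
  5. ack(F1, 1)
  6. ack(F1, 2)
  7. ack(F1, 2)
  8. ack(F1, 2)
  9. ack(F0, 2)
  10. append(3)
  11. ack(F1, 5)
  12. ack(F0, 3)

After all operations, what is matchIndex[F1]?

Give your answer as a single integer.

Answer: 5

Derivation:
Op 1: append 2 -> log_len=2
Op 2: F0 acks idx 2 -> match: F0=2 F1=0; commitIndex=2
Op 3: F1 acks idx 2 -> match: F0=2 F1=2; commitIndex=2
Op 4: F1 acks idx 1 -> match: F0=2 F1=2; commitIndex=2
Op 5: F1 acks idx 1 -> match: F0=2 F1=2; commitIndex=2
Op 6: F1 acks idx 2 -> match: F0=2 F1=2; commitIndex=2
Op 7: F1 acks idx 2 -> match: F0=2 F1=2; commitIndex=2
Op 8: F1 acks idx 2 -> match: F0=2 F1=2; commitIndex=2
Op 9: F0 acks idx 2 -> match: F0=2 F1=2; commitIndex=2
Op 10: append 3 -> log_len=5
Op 11: F1 acks idx 5 -> match: F0=2 F1=5; commitIndex=5
Op 12: F0 acks idx 3 -> match: F0=3 F1=5; commitIndex=5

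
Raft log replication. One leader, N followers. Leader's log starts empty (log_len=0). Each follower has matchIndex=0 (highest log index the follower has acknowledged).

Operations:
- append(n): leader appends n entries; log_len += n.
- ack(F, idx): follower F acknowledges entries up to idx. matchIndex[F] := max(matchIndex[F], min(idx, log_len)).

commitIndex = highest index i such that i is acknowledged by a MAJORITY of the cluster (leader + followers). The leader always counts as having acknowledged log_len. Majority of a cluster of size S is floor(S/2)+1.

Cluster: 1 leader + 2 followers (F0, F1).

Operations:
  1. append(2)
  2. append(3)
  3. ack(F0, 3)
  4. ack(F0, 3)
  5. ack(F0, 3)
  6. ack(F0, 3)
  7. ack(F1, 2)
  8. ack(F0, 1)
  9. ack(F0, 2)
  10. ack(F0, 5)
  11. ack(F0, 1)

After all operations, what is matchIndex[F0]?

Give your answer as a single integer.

Op 1: append 2 -> log_len=2
Op 2: append 3 -> log_len=5
Op 3: F0 acks idx 3 -> match: F0=3 F1=0; commitIndex=3
Op 4: F0 acks idx 3 -> match: F0=3 F1=0; commitIndex=3
Op 5: F0 acks idx 3 -> match: F0=3 F1=0; commitIndex=3
Op 6: F0 acks idx 3 -> match: F0=3 F1=0; commitIndex=3
Op 7: F1 acks idx 2 -> match: F0=3 F1=2; commitIndex=3
Op 8: F0 acks idx 1 -> match: F0=3 F1=2; commitIndex=3
Op 9: F0 acks idx 2 -> match: F0=3 F1=2; commitIndex=3
Op 10: F0 acks idx 5 -> match: F0=5 F1=2; commitIndex=5
Op 11: F0 acks idx 1 -> match: F0=5 F1=2; commitIndex=5

Answer: 5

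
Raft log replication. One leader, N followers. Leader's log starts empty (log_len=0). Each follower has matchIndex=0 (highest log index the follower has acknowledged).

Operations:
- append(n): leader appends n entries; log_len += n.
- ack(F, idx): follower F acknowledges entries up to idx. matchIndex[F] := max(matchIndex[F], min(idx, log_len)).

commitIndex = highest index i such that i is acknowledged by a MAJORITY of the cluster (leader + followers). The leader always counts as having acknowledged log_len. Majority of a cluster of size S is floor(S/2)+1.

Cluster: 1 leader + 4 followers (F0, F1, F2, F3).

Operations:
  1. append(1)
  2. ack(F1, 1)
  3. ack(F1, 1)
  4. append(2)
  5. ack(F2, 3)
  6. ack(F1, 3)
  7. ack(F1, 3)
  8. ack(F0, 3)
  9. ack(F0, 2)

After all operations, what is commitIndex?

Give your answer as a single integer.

Op 1: append 1 -> log_len=1
Op 2: F1 acks idx 1 -> match: F0=0 F1=1 F2=0 F3=0; commitIndex=0
Op 3: F1 acks idx 1 -> match: F0=0 F1=1 F2=0 F3=0; commitIndex=0
Op 4: append 2 -> log_len=3
Op 5: F2 acks idx 3 -> match: F0=0 F1=1 F2=3 F3=0; commitIndex=1
Op 6: F1 acks idx 3 -> match: F0=0 F1=3 F2=3 F3=0; commitIndex=3
Op 7: F1 acks idx 3 -> match: F0=0 F1=3 F2=3 F3=0; commitIndex=3
Op 8: F0 acks idx 3 -> match: F0=3 F1=3 F2=3 F3=0; commitIndex=3
Op 9: F0 acks idx 2 -> match: F0=3 F1=3 F2=3 F3=0; commitIndex=3

Answer: 3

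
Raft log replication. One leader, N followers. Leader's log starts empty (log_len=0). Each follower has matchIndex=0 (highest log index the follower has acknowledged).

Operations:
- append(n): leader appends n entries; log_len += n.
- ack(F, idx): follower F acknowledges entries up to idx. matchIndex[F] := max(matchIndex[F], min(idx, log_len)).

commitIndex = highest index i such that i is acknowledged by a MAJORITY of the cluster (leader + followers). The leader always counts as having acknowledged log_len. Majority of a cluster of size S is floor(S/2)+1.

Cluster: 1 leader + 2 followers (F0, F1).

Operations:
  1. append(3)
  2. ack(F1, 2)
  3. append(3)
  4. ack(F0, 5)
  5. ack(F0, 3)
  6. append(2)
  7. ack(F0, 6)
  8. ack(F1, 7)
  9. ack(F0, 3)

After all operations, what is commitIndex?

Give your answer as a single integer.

Op 1: append 3 -> log_len=3
Op 2: F1 acks idx 2 -> match: F0=0 F1=2; commitIndex=2
Op 3: append 3 -> log_len=6
Op 4: F0 acks idx 5 -> match: F0=5 F1=2; commitIndex=5
Op 5: F0 acks idx 3 -> match: F0=5 F1=2; commitIndex=5
Op 6: append 2 -> log_len=8
Op 7: F0 acks idx 6 -> match: F0=6 F1=2; commitIndex=6
Op 8: F1 acks idx 7 -> match: F0=6 F1=7; commitIndex=7
Op 9: F0 acks idx 3 -> match: F0=6 F1=7; commitIndex=7

Answer: 7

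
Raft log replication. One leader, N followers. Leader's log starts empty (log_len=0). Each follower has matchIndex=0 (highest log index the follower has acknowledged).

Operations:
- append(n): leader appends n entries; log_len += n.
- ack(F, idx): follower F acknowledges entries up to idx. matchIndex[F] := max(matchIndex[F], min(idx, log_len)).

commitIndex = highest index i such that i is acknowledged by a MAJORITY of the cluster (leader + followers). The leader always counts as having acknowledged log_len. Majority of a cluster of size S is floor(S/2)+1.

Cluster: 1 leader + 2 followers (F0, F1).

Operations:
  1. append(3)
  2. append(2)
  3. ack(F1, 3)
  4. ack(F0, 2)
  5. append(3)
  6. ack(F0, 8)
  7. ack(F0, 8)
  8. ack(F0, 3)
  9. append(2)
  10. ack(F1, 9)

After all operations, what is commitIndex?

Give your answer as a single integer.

Op 1: append 3 -> log_len=3
Op 2: append 2 -> log_len=5
Op 3: F1 acks idx 3 -> match: F0=0 F1=3; commitIndex=3
Op 4: F0 acks idx 2 -> match: F0=2 F1=3; commitIndex=3
Op 5: append 3 -> log_len=8
Op 6: F0 acks idx 8 -> match: F0=8 F1=3; commitIndex=8
Op 7: F0 acks idx 8 -> match: F0=8 F1=3; commitIndex=8
Op 8: F0 acks idx 3 -> match: F0=8 F1=3; commitIndex=8
Op 9: append 2 -> log_len=10
Op 10: F1 acks idx 9 -> match: F0=8 F1=9; commitIndex=9

Answer: 9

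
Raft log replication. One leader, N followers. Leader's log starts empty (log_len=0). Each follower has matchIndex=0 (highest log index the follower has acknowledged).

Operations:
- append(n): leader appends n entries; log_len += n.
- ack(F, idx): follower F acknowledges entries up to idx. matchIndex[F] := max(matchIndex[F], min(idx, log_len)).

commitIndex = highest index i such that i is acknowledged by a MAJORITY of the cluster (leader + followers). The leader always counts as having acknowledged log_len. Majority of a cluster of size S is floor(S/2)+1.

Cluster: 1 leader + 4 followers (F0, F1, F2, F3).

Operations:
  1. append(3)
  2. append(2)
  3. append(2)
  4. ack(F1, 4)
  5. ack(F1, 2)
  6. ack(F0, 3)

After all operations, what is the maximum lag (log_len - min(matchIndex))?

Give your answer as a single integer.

Op 1: append 3 -> log_len=3
Op 2: append 2 -> log_len=5
Op 3: append 2 -> log_len=7
Op 4: F1 acks idx 4 -> match: F0=0 F1=4 F2=0 F3=0; commitIndex=0
Op 5: F1 acks idx 2 -> match: F0=0 F1=4 F2=0 F3=0; commitIndex=0
Op 6: F0 acks idx 3 -> match: F0=3 F1=4 F2=0 F3=0; commitIndex=3

Answer: 7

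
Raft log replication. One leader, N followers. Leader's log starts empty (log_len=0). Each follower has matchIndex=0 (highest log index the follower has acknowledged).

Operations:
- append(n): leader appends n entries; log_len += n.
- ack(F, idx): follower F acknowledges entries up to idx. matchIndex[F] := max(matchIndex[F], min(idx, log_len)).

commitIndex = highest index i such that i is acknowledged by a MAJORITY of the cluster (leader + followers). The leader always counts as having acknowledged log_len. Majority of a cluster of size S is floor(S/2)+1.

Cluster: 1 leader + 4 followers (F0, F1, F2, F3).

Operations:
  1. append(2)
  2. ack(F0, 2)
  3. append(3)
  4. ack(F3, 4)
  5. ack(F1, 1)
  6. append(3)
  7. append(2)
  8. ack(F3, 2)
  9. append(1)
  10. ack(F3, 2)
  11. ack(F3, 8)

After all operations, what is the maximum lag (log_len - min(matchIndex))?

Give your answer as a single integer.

Op 1: append 2 -> log_len=2
Op 2: F0 acks idx 2 -> match: F0=2 F1=0 F2=0 F3=0; commitIndex=0
Op 3: append 3 -> log_len=5
Op 4: F3 acks idx 4 -> match: F0=2 F1=0 F2=0 F3=4; commitIndex=2
Op 5: F1 acks idx 1 -> match: F0=2 F1=1 F2=0 F3=4; commitIndex=2
Op 6: append 3 -> log_len=8
Op 7: append 2 -> log_len=10
Op 8: F3 acks idx 2 -> match: F0=2 F1=1 F2=0 F3=4; commitIndex=2
Op 9: append 1 -> log_len=11
Op 10: F3 acks idx 2 -> match: F0=2 F1=1 F2=0 F3=4; commitIndex=2
Op 11: F3 acks idx 8 -> match: F0=2 F1=1 F2=0 F3=8; commitIndex=2

Answer: 11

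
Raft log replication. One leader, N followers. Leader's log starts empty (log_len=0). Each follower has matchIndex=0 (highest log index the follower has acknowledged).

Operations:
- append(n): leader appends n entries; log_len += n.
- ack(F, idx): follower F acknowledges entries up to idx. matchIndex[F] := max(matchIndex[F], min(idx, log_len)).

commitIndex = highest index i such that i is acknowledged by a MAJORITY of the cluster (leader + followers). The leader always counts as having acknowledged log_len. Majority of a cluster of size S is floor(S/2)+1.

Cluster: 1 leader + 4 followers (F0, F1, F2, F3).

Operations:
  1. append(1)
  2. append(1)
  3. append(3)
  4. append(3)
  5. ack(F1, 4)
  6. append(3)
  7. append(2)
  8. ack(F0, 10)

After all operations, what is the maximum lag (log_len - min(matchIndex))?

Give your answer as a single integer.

Answer: 13

Derivation:
Op 1: append 1 -> log_len=1
Op 2: append 1 -> log_len=2
Op 3: append 3 -> log_len=5
Op 4: append 3 -> log_len=8
Op 5: F1 acks idx 4 -> match: F0=0 F1=4 F2=0 F3=0; commitIndex=0
Op 6: append 3 -> log_len=11
Op 7: append 2 -> log_len=13
Op 8: F0 acks idx 10 -> match: F0=10 F1=4 F2=0 F3=0; commitIndex=4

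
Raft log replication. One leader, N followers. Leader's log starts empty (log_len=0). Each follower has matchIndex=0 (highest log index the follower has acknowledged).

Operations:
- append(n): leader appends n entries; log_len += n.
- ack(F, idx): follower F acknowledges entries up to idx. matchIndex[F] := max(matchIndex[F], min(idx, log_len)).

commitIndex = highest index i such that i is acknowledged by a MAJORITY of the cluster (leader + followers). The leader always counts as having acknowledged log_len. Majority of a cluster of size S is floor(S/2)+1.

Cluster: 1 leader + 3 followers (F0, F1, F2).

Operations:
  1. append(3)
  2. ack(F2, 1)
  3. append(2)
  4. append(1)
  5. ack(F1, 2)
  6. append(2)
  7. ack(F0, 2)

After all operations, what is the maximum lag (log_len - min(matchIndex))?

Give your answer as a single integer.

Op 1: append 3 -> log_len=3
Op 2: F2 acks idx 1 -> match: F0=0 F1=0 F2=1; commitIndex=0
Op 3: append 2 -> log_len=5
Op 4: append 1 -> log_len=6
Op 5: F1 acks idx 2 -> match: F0=0 F1=2 F2=1; commitIndex=1
Op 6: append 2 -> log_len=8
Op 7: F0 acks idx 2 -> match: F0=2 F1=2 F2=1; commitIndex=2

Answer: 7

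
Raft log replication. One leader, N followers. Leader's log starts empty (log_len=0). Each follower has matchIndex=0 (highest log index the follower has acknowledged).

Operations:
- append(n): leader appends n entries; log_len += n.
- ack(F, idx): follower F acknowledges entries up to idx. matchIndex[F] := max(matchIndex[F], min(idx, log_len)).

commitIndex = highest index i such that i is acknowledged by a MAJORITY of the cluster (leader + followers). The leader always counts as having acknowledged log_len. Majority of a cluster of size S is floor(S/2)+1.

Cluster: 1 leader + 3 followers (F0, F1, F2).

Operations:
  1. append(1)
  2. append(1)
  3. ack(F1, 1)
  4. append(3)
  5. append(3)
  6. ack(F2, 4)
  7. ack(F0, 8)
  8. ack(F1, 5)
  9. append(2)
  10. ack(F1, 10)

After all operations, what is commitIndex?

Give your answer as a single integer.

Op 1: append 1 -> log_len=1
Op 2: append 1 -> log_len=2
Op 3: F1 acks idx 1 -> match: F0=0 F1=1 F2=0; commitIndex=0
Op 4: append 3 -> log_len=5
Op 5: append 3 -> log_len=8
Op 6: F2 acks idx 4 -> match: F0=0 F1=1 F2=4; commitIndex=1
Op 7: F0 acks idx 8 -> match: F0=8 F1=1 F2=4; commitIndex=4
Op 8: F1 acks idx 5 -> match: F0=8 F1=5 F2=4; commitIndex=5
Op 9: append 2 -> log_len=10
Op 10: F1 acks idx 10 -> match: F0=8 F1=10 F2=4; commitIndex=8

Answer: 8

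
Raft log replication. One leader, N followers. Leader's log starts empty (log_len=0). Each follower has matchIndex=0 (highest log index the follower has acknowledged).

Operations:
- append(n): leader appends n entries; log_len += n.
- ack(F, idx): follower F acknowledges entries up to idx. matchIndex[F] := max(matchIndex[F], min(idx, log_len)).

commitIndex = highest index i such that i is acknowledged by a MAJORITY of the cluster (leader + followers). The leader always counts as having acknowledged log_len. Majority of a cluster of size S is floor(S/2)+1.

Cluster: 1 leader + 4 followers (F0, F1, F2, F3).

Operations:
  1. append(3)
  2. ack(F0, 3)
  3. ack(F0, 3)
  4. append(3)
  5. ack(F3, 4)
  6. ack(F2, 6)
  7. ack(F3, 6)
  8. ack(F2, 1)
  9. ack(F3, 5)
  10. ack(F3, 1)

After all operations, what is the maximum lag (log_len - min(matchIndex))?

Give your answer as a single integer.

Op 1: append 3 -> log_len=3
Op 2: F0 acks idx 3 -> match: F0=3 F1=0 F2=0 F3=0; commitIndex=0
Op 3: F0 acks idx 3 -> match: F0=3 F1=0 F2=0 F3=0; commitIndex=0
Op 4: append 3 -> log_len=6
Op 5: F3 acks idx 4 -> match: F0=3 F1=0 F2=0 F3=4; commitIndex=3
Op 6: F2 acks idx 6 -> match: F0=3 F1=0 F2=6 F3=4; commitIndex=4
Op 7: F3 acks idx 6 -> match: F0=3 F1=0 F2=6 F3=6; commitIndex=6
Op 8: F2 acks idx 1 -> match: F0=3 F1=0 F2=6 F3=6; commitIndex=6
Op 9: F3 acks idx 5 -> match: F0=3 F1=0 F2=6 F3=6; commitIndex=6
Op 10: F3 acks idx 1 -> match: F0=3 F1=0 F2=6 F3=6; commitIndex=6

Answer: 6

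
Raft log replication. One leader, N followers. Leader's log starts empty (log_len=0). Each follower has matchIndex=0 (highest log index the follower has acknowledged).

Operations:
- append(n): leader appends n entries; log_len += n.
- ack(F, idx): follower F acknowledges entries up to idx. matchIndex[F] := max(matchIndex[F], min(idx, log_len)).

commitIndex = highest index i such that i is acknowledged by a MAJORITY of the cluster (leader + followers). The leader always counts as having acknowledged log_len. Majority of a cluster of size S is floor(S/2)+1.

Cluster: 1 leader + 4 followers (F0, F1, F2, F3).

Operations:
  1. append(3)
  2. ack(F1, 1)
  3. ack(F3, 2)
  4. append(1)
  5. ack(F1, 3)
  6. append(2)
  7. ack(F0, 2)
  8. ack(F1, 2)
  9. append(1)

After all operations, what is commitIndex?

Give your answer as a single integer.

Op 1: append 3 -> log_len=3
Op 2: F1 acks idx 1 -> match: F0=0 F1=1 F2=0 F3=0; commitIndex=0
Op 3: F3 acks idx 2 -> match: F0=0 F1=1 F2=0 F3=2; commitIndex=1
Op 4: append 1 -> log_len=4
Op 5: F1 acks idx 3 -> match: F0=0 F1=3 F2=0 F3=2; commitIndex=2
Op 6: append 2 -> log_len=6
Op 7: F0 acks idx 2 -> match: F0=2 F1=3 F2=0 F3=2; commitIndex=2
Op 8: F1 acks idx 2 -> match: F0=2 F1=3 F2=0 F3=2; commitIndex=2
Op 9: append 1 -> log_len=7

Answer: 2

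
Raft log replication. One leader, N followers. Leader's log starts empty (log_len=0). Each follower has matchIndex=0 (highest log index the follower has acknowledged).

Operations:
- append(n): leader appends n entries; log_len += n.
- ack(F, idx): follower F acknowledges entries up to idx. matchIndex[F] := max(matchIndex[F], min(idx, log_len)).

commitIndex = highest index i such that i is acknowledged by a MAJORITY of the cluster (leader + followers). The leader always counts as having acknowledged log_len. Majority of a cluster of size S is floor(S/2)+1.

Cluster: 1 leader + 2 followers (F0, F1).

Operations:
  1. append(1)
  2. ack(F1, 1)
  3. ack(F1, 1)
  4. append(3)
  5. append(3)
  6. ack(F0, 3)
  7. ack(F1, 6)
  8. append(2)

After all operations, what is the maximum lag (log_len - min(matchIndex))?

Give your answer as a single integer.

Op 1: append 1 -> log_len=1
Op 2: F1 acks idx 1 -> match: F0=0 F1=1; commitIndex=1
Op 3: F1 acks idx 1 -> match: F0=0 F1=1; commitIndex=1
Op 4: append 3 -> log_len=4
Op 5: append 3 -> log_len=7
Op 6: F0 acks idx 3 -> match: F0=3 F1=1; commitIndex=3
Op 7: F1 acks idx 6 -> match: F0=3 F1=6; commitIndex=6
Op 8: append 2 -> log_len=9

Answer: 6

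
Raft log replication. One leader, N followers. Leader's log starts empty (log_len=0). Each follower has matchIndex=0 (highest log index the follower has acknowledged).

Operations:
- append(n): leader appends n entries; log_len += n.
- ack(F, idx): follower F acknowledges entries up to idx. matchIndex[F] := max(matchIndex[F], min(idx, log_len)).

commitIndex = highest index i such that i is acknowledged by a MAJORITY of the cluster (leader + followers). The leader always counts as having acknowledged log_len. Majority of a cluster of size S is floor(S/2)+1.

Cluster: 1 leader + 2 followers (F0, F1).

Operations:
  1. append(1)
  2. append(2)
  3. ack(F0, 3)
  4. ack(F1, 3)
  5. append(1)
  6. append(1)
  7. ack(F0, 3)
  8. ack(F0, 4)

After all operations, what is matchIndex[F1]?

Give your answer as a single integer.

Answer: 3

Derivation:
Op 1: append 1 -> log_len=1
Op 2: append 2 -> log_len=3
Op 3: F0 acks idx 3 -> match: F0=3 F1=0; commitIndex=3
Op 4: F1 acks idx 3 -> match: F0=3 F1=3; commitIndex=3
Op 5: append 1 -> log_len=4
Op 6: append 1 -> log_len=5
Op 7: F0 acks idx 3 -> match: F0=3 F1=3; commitIndex=3
Op 8: F0 acks idx 4 -> match: F0=4 F1=3; commitIndex=4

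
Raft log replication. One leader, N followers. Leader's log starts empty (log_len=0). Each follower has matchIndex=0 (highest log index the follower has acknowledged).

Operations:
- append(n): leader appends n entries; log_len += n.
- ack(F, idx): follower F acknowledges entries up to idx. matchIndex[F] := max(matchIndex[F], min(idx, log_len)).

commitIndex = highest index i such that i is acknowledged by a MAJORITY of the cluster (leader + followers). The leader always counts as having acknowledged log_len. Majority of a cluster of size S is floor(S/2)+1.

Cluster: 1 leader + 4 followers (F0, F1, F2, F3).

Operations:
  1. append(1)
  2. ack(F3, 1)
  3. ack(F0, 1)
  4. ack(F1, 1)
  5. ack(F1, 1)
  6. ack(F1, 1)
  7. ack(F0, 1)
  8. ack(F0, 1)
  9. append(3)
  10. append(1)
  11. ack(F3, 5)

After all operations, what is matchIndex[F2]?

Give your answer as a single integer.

Op 1: append 1 -> log_len=1
Op 2: F3 acks idx 1 -> match: F0=0 F1=0 F2=0 F3=1; commitIndex=0
Op 3: F0 acks idx 1 -> match: F0=1 F1=0 F2=0 F3=1; commitIndex=1
Op 4: F1 acks idx 1 -> match: F0=1 F1=1 F2=0 F3=1; commitIndex=1
Op 5: F1 acks idx 1 -> match: F0=1 F1=1 F2=0 F3=1; commitIndex=1
Op 6: F1 acks idx 1 -> match: F0=1 F1=1 F2=0 F3=1; commitIndex=1
Op 7: F0 acks idx 1 -> match: F0=1 F1=1 F2=0 F3=1; commitIndex=1
Op 8: F0 acks idx 1 -> match: F0=1 F1=1 F2=0 F3=1; commitIndex=1
Op 9: append 3 -> log_len=4
Op 10: append 1 -> log_len=5
Op 11: F3 acks idx 5 -> match: F0=1 F1=1 F2=0 F3=5; commitIndex=1

Answer: 0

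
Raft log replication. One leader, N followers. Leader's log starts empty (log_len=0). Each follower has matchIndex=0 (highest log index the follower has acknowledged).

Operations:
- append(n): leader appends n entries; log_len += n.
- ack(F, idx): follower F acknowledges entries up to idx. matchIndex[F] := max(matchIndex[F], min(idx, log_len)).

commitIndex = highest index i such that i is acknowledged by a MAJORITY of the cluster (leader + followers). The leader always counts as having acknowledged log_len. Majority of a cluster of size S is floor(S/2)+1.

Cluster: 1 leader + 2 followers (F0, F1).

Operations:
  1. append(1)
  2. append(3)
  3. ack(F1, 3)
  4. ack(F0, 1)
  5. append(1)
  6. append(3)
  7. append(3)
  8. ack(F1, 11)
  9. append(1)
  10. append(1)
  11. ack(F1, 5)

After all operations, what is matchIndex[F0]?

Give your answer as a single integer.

Answer: 1

Derivation:
Op 1: append 1 -> log_len=1
Op 2: append 3 -> log_len=4
Op 3: F1 acks idx 3 -> match: F0=0 F1=3; commitIndex=3
Op 4: F0 acks idx 1 -> match: F0=1 F1=3; commitIndex=3
Op 5: append 1 -> log_len=5
Op 6: append 3 -> log_len=8
Op 7: append 3 -> log_len=11
Op 8: F1 acks idx 11 -> match: F0=1 F1=11; commitIndex=11
Op 9: append 1 -> log_len=12
Op 10: append 1 -> log_len=13
Op 11: F1 acks idx 5 -> match: F0=1 F1=11; commitIndex=11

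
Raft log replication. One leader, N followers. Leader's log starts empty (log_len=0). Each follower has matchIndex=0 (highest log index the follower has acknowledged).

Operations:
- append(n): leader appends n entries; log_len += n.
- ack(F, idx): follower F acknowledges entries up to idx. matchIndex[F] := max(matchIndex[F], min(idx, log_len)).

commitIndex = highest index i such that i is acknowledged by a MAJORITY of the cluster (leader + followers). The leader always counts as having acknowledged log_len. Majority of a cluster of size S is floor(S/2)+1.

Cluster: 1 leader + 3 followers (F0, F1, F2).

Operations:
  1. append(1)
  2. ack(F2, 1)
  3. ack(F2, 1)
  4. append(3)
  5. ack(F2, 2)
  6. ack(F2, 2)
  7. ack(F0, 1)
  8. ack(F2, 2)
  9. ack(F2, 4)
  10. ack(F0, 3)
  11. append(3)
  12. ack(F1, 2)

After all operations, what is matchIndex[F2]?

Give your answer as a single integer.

Answer: 4

Derivation:
Op 1: append 1 -> log_len=1
Op 2: F2 acks idx 1 -> match: F0=0 F1=0 F2=1; commitIndex=0
Op 3: F2 acks idx 1 -> match: F0=0 F1=0 F2=1; commitIndex=0
Op 4: append 3 -> log_len=4
Op 5: F2 acks idx 2 -> match: F0=0 F1=0 F2=2; commitIndex=0
Op 6: F2 acks idx 2 -> match: F0=0 F1=0 F2=2; commitIndex=0
Op 7: F0 acks idx 1 -> match: F0=1 F1=0 F2=2; commitIndex=1
Op 8: F2 acks idx 2 -> match: F0=1 F1=0 F2=2; commitIndex=1
Op 9: F2 acks idx 4 -> match: F0=1 F1=0 F2=4; commitIndex=1
Op 10: F0 acks idx 3 -> match: F0=3 F1=0 F2=4; commitIndex=3
Op 11: append 3 -> log_len=7
Op 12: F1 acks idx 2 -> match: F0=3 F1=2 F2=4; commitIndex=3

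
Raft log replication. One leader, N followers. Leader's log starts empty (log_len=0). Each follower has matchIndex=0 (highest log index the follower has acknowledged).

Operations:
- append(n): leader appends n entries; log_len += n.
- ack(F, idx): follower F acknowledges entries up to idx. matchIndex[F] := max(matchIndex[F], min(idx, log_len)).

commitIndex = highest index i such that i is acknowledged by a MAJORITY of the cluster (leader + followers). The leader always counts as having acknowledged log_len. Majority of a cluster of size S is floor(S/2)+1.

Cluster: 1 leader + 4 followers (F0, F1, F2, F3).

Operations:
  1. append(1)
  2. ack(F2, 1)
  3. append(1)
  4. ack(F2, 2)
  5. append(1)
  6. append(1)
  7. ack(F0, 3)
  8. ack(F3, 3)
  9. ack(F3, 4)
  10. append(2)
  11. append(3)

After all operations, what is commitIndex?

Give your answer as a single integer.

Op 1: append 1 -> log_len=1
Op 2: F2 acks idx 1 -> match: F0=0 F1=0 F2=1 F3=0; commitIndex=0
Op 3: append 1 -> log_len=2
Op 4: F2 acks idx 2 -> match: F0=0 F1=0 F2=2 F3=0; commitIndex=0
Op 5: append 1 -> log_len=3
Op 6: append 1 -> log_len=4
Op 7: F0 acks idx 3 -> match: F0=3 F1=0 F2=2 F3=0; commitIndex=2
Op 8: F3 acks idx 3 -> match: F0=3 F1=0 F2=2 F3=3; commitIndex=3
Op 9: F3 acks idx 4 -> match: F0=3 F1=0 F2=2 F3=4; commitIndex=3
Op 10: append 2 -> log_len=6
Op 11: append 3 -> log_len=9

Answer: 3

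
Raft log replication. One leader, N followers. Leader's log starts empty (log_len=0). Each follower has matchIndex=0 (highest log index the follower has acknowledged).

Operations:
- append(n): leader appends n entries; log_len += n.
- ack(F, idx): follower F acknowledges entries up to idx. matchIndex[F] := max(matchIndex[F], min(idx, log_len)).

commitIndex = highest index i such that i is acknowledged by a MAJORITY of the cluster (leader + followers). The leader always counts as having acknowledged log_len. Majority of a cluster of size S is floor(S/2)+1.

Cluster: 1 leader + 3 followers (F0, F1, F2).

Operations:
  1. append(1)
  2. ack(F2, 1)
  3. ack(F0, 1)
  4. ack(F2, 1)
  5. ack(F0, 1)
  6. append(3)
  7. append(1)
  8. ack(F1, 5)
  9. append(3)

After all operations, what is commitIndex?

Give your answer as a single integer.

Op 1: append 1 -> log_len=1
Op 2: F2 acks idx 1 -> match: F0=0 F1=0 F2=1; commitIndex=0
Op 3: F0 acks idx 1 -> match: F0=1 F1=0 F2=1; commitIndex=1
Op 4: F2 acks idx 1 -> match: F0=1 F1=0 F2=1; commitIndex=1
Op 5: F0 acks idx 1 -> match: F0=1 F1=0 F2=1; commitIndex=1
Op 6: append 3 -> log_len=4
Op 7: append 1 -> log_len=5
Op 8: F1 acks idx 5 -> match: F0=1 F1=5 F2=1; commitIndex=1
Op 9: append 3 -> log_len=8

Answer: 1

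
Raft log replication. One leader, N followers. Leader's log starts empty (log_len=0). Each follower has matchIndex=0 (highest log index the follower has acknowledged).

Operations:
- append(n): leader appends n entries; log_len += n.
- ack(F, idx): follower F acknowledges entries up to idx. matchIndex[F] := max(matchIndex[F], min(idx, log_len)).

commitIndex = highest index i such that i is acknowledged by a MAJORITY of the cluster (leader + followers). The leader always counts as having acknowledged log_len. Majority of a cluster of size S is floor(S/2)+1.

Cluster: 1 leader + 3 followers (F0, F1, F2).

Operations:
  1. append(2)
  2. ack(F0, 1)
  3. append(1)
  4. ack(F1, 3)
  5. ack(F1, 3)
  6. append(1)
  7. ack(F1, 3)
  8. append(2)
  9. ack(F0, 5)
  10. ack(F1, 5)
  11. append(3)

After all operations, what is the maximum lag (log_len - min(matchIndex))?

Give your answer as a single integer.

Op 1: append 2 -> log_len=2
Op 2: F0 acks idx 1 -> match: F0=1 F1=0 F2=0; commitIndex=0
Op 3: append 1 -> log_len=3
Op 4: F1 acks idx 3 -> match: F0=1 F1=3 F2=0; commitIndex=1
Op 5: F1 acks idx 3 -> match: F0=1 F1=3 F2=0; commitIndex=1
Op 6: append 1 -> log_len=4
Op 7: F1 acks idx 3 -> match: F0=1 F1=3 F2=0; commitIndex=1
Op 8: append 2 -> log_len=6
Op 9: F0 acks idx 5 -> match: F0=5 F1=3 F2=0; commitIndex=3
Op 10: F1 acks idx 5 -> match: F0=5 F1=5 F2=0; commitIndex=5
Op 11: append 3 -> log_len=9

Answer: 9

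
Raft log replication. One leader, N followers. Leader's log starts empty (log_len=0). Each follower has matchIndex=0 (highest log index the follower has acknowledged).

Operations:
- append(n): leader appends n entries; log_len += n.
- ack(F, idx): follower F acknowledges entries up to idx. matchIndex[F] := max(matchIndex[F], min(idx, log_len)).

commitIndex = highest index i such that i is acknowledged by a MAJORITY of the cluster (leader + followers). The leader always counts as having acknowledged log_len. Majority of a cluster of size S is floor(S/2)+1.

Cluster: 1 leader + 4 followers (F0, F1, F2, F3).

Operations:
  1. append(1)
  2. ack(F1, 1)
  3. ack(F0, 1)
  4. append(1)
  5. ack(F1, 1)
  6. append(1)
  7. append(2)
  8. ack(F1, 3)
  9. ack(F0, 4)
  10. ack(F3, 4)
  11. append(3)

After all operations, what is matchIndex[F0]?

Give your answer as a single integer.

Answer: 4

Derivation:
Op 1: append 1 -> log_len=1
Op 2: F1 acks idx 1 -> match: F0=0 F1=1 F2=0 F3=0; commitIndex=0
Op 3: F0 acks idx 1 -> match: F0=1 F1=1 F2=0 F3=0; commitIndex=1
Op 4: append 1 -> log_len=2
Op 5: F1 acks idx 1 -> match: F0=1 F1=1 F2=0 F3=0; commitIndex=1
Op 6: append 1 -> log_len=3
Op 7: append 2 -> log_len=5
Op 8: F1 acks idx 3 -> match: F0=1 F1=3 F2=0 F3=0; commitIndex=1
Op 9: F0 acks idx 4 -> match: F0=4 F1=3 F2=0 F3=0; commitIndex=3
Op 10: F3 acks idx 4 -> match: F0=4 F1=3 F2=0 F3=4; commitIndex=4
Op 11: append 3 -> log_len=8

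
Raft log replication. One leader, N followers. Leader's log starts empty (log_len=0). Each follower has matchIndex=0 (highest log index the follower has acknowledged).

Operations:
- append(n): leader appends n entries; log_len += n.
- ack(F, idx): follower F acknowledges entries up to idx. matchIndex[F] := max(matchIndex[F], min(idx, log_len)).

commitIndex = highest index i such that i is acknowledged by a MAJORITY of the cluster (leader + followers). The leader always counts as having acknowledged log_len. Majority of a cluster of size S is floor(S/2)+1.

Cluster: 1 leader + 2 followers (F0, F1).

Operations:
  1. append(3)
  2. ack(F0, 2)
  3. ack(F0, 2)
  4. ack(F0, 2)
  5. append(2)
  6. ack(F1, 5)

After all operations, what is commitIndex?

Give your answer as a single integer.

Answer: 5

Derivation:
Op 1: append 3 -> log_len=3
Op 2: F0 acks idx 2 -> match: F0=2 F1=0; commitIndex=2
Op 3: F0 acks idx 2 -> match: F0=2 F1=0; commitIndex=2
Op 4: F0 acks idx 2 -> match: F0=2 F1=0; commitIndex=2
Op 5: append 2 -> log_len=5
Op 6: F1 acks idx 5 -> match: F0=2 F1=5; commitIndex=5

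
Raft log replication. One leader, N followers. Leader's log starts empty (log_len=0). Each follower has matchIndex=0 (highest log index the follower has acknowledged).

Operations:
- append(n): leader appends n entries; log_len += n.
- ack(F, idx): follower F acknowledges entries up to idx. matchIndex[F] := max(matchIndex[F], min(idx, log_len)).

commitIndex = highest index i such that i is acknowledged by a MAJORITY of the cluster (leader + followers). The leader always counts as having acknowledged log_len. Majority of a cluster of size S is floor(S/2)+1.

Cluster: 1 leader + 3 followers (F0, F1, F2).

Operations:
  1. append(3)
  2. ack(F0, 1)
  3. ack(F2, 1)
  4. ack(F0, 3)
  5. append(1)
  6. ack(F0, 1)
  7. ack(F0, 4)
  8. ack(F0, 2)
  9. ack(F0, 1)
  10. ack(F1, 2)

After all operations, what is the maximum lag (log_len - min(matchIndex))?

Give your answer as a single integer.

Op 1: append 3 -> log_len=3
Op 2: F0 acks idx 1 -> match: F0=1 F1=0 F2=0; commitIndex=0
Op 3: F2 acks idx 1 -> match: F0=1 F1=0 F2=1; commitIndex=1
Op 4: F0 acks idx 3 -> match: F0=3 F1=0 F2=1; commitIndex=1
Op 5: append 1 -> log_len=4
Op 6: F0 acks idx 1 -> match: F0=3 F1=0 F2=1; commitIndex=1
Op 7: F0 acks idx 4 -> match: F0=4 F1=0 F2=1; commitIndex=1
Op 8: F0 acks idx 2 -> match: F0=4 F1=0 F2=1; commitIndex=1
Op 9: F0 acks idx 1 -> match: F0=4 F1=0 F2=1; commitIndex=1
Op 10: F1 acks idx 2 -> match: F0=4 F1=2 F2=1; commitIndex=2

Answer: 3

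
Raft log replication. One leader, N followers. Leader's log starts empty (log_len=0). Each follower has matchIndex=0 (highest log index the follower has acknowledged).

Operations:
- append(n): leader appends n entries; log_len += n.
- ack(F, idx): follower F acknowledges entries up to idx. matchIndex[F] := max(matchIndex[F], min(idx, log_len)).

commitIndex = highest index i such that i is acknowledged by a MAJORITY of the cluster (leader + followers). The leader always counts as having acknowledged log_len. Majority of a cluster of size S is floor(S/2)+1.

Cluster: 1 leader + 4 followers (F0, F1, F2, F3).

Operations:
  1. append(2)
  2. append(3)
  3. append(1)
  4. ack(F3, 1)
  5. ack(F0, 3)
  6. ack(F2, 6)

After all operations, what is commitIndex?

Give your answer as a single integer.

Answer: 3

Derivation:
Op 1: append 2 -> log_len=2
Op 2: append 3 -> log_len=5
Op 3: append 1 -> log_len=6
Op 4: F3 acks idx 1 -> match: F0=0 F1=0 F2=0 F3=1; commitIndex=0
Op 5: F0 acks idx 3 -> match: F0=3 F1=0 F2=0 F3=1; commitIndex=1
Op 6: F2 acks idx 6 -> match: F0=3 F1=0 F2=6 F3=1; commitIndex=3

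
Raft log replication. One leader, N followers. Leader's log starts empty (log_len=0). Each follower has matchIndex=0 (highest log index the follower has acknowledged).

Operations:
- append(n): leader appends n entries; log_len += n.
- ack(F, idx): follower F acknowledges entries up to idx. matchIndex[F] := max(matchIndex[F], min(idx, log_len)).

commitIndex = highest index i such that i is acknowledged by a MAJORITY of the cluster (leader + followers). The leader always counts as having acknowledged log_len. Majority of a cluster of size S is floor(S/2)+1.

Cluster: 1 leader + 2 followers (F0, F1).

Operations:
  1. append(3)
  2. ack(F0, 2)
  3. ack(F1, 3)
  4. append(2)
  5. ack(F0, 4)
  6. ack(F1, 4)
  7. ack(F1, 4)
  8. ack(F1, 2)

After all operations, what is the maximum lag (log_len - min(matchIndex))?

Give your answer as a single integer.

Answer: 1

Derivation:
Op 1: append 3 -> log_len=3
Op 2: F0 acks idx 2 -> match: F0=2 F1=0; commitIndex=2
Op 3: F1 acks idx 3 -> match: F0=2 F1=3; commitIndex=3
Op 4: append 2 -> log_len=5
Op 5: F0 acks idx 4 -> match: F0=4 F1=3; commitIndex=4
Op 6: F1 acks idx 4 -> match: F0=4 F1=4; commitIndex=4
Op 7: F1 acks idx 4 -> match: F0=4 F1=4; commitIndex=4
Op 8: F1 acks idx 2 -> match: F0=4 F1=4; commitIndex=4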